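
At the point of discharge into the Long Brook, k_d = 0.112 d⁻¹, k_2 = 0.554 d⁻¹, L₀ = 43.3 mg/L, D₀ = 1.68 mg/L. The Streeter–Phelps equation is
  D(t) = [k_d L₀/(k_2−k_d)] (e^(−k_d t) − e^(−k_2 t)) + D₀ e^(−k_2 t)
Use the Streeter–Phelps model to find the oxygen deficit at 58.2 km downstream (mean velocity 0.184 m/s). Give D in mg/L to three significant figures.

Travel time t = x/v = 58.2 km / (0.184 m/s) = 58200 m / 0.184 m/s = 316300 s = 3.661 d.
k_d L₀/(k_2−k_d) = 0.112×43.3/(0.554−0.112) = 4.850/0.4420 = 10.97 mg/L.
e^(−k_d t) = e^(−0.112×3.661) = 0.6636; e^(−k_2 t) = e^(−0.554×3.661) = 0.1316.
D = 10.97 × (0.6636 − 0.1316) + 1.68 × 0.1316 = 5.838 + 0.2211 = 6.059 mg/L.

D ≈ 6.06 mg/L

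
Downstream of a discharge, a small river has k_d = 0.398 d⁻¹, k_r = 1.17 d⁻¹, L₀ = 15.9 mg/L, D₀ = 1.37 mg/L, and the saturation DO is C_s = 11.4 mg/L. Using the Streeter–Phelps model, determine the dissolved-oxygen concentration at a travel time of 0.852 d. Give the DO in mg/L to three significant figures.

DO ≈ 8.08 mg/L

k_d L₀/(k_r−k_d) = 0.398×15.9/(1.17−0.398) = 6.328/0.7720 = 8.197 mg/L.
e^(−k_d t) = e^(−0.398×0.8520) = 0.7124; e^(−k_r t) = e^(−1.17×0.8520) = 0.3690.
D = 8.197 × (0.7124 − 0.3690) + 1.37 × 0.3690 = 2.815 + 0.5056 = 3.320 mg/L.
DO = C_s − D = 11.4 − 3.320 = 8.080 mg/L.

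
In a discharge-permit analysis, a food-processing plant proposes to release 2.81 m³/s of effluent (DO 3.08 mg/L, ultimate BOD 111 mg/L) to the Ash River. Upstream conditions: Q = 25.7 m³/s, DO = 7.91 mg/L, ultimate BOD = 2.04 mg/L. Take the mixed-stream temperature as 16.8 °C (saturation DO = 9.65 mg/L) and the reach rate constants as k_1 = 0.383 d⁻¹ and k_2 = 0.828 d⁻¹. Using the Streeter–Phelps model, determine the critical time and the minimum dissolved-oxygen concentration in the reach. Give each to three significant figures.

t_c ≈ 1.23 d; minimum DO ≈ 5.96 mg/L

Mixed DO = (25.7×7.91 + 2.81×3.08)/(25.7+2.81) = 211.9/28.51 = 7.434 mg/L.
Mixed L₀ = (25.7×2.04 + 2.81×111)/(28.51) = 364.3/28.51 = 12.78 mg/L.
Initial deficit D₀ = C_s − DO₀ = 9.65 − 7.434 = 2.216 mg/L.
t_c = (1/0.4450) ln[(0.828/0.383)(1 − 2.216×0.4450/(0.383×12.78))] = 2.247 × ln(1.726) = 1.227 d.
D_c = (0.383/0.828) × 12.78 × e^(−0.383×1.227) = 0.4626 × 12.78 × 0.6251 = 3.695 mg/L.
Minimum DO = 9.65 − 3.695 = 5.955 mg/L.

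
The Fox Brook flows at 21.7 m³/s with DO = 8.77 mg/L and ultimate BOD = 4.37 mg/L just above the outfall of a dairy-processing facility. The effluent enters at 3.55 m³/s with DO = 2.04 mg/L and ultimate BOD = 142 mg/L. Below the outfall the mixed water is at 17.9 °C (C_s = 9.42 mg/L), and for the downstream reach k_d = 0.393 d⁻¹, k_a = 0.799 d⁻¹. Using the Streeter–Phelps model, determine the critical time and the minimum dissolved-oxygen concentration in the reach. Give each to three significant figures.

Mixed DO = (21.7×8.77 + 3.55×2.04)/(21.7+3.55) = 197.6/25.25 = 7.824 mg/L.
Mixed L₀ = (21.7×4.37 + 3.55×142)/(25.25) = 598.9/25.25 = 23.72 mg/L.
Initial deficit D₀ = C_s − DO₀ = 9.42 − 7.824 = 1.596 mg/L.
t_c = (1/0.4060) ln[(0.799/0.393)(1 − 1.596×0.4060/(0.393×23.72))] = 2.463 × ln(1.892) = 1.570 d.
D_c = (0.393/0.799) × 23.72 × e^(−0.393×1.570) = 0.4919 × 23.72 × 0.5395 = 6.295 mg/L.
Minimum DO = 9.42 − 6.295 = 3.125 mg/L.

t_c ≈ 1.57 d; minimum DO ≈ 3.13 mg/L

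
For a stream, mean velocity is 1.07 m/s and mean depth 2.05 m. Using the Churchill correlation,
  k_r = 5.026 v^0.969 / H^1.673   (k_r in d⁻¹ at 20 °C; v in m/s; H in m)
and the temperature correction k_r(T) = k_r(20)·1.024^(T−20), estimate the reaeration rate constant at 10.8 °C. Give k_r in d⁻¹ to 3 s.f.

k_r(20) = 5.026 × 1.07^0.969 / 2.05^1.673 = 5.026 × 1.068 / 3.323 = 1.615 d⁻¹.
k_r(10.8) = 1.615 × 1.024^(10.8−20) = 1.615 × 0.8040 = 1.298 d⁻¹.

k_r ≈ 1.30 d⁻¹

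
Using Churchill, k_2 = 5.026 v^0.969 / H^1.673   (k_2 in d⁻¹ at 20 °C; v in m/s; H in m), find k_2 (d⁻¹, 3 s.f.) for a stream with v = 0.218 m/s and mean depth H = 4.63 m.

k_2 = 5.026 × 0.218^0.969 / 4.63^1.673 = 5.026 × 0.2285 / 12.99 = 0.08844 d⁻¹.

k_2 ≈ 0.0884 d⁻¹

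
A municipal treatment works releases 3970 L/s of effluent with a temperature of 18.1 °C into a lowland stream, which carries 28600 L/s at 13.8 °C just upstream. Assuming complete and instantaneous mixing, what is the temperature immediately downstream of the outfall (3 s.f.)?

14.3 °C

Flow-weighted mixing: C = (Q_r C_r + Q_w C_w)/(Q_r + Q_w)
= (28600×13.8 + 3970×18.1)/(28600 + 3970) = 466500/32570 = 14.32 °C.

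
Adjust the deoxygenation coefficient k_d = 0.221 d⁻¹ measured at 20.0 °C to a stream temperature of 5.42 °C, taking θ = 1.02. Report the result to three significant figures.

k_d ≈ 0.166 d⁻¹

k_d(T₂) = k_d(T₁) · θ^(T₂−T₁) = 0.221 × 1.02^(5.42−20.0)
= 0.221 × 1.02^-14.6 = 0.221 × 0.7492 = 0.1656 d⁻¹.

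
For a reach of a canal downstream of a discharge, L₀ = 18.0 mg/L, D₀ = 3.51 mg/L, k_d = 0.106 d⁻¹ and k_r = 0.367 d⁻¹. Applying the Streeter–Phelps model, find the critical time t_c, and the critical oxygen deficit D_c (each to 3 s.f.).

With k_r/k_d = 3.462 and 1 − D₀(k_r−k_d)/(k_d L₀) = 0.5199,
t_c = ln(3.462 × 0.5199) / (0.367 − 0.106) = ln(1.800) / 0.2610 = 0.5877/0.2610 = 2.252 d.
D_c = (k_d/k_r) L₀ e^(−k_d t_c) = (0.106/0.367) × 18.0 × e^(−0.106×2.252) = 0.2888 × 18.0 × 0.7877 = 4.095 mg/L.

t_c ≈ 2.25 d; D_c ≈ 4.09 mg/L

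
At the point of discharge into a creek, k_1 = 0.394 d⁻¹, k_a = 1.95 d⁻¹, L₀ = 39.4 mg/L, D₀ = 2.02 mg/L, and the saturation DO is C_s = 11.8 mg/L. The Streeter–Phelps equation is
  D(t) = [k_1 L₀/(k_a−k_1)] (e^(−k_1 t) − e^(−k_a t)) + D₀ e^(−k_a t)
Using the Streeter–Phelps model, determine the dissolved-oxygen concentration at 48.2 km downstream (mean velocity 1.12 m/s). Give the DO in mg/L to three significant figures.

DO ≈ 6.61 mg/L

Travel time t = x/v = 48.2 km / (1.12 m/s) = 48200 m / 1.12 m/s = 43040 s = 0.4981 d.
k_1 L₀/(k_a−k_1) = 0.394×39.4/(1.95−0.394) = 15.52/1.556 = 9.977 mg/L.
e^(−k_1 t) = e^(−0.394×0.4981) = 0.8218; e^(−k_a t) = e^(−1.95×0.4981) = 0.3786.
D = 9.977 × (0.8218 − 0.3786) + 2.02 × 0.3786 = 4.422 + 0.7648 = 5.187 mg/L.
DO = C_s − D = 11.8 − 5.187 = 6.613 mg/L.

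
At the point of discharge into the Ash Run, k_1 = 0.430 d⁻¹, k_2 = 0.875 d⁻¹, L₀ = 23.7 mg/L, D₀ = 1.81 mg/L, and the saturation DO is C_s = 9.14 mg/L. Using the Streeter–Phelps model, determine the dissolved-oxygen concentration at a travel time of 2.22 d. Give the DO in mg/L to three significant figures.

k_1 L₀/(k_2−k_1) = 0.430×23.7/(0.875−0.430) = 10.19/0.4450 = 22.90 mg/L.
e^(−k_1 t) = e^(−0.430×2.220) = 0.3850; e^(−k_2 t) = e^(−0.875×2.220) = 0.1433.
D = 22.90 × (0.3850 − 0.1433) + 1.81 × 0.1433 = 5.533 + 0.2595 = 5.793 mg/L.
DO = C_s − D = 9.14 − 5.793 = 3.347 mg/L.

DO ≈ 3.35 mg/L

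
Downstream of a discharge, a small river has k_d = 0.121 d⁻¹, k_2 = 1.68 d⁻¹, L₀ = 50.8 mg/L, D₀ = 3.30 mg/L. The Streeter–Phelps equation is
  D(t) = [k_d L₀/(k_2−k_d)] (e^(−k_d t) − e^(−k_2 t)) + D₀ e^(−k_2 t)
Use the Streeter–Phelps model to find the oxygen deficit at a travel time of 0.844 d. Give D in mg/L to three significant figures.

k_d L₀/(k_2−k_d) = 0.121×50.8/(1.68−0.121) = 6.147/1.559 = 3.943 mg/L.
e^(−k_d t) = e^(−0.121×0.8440) = 0.9029; e^(−k_2 t) = e^(−1.68×0.8440) = 0.2422.
D = 3.943 × (0.9029 − 0.2422) + 3.30 × 0.2422 = 2.605 + 0.7993 = 3.404 mg/L.

D ≈ 3.40 mg/L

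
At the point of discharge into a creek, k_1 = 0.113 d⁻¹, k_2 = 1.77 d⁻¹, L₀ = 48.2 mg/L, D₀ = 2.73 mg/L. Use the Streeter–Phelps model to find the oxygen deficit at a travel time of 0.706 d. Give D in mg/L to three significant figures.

D ≈ 2.88 mg/L

k_1 L₀/(k_2−k_1) = 0.113×48.2/(1.77−0.113) = 5.447/1.657 = 3.287 mg/L.
e^(−k_1 t) = e^(−0.113×0.7060) = 0.9233; e^(−k_2 t) = e^(−1.77×0.7060) = 0.2866.
D = 3.287 × (0.9233 − 0.2866) + 2.73 × 0.2866 = 2.093 + 0.7825 = 2.875 mg/L.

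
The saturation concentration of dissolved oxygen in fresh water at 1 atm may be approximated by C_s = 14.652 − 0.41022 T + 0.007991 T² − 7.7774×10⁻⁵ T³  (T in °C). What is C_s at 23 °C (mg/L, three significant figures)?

C_s ≈ 8.50 mg/L

C_s = 14.652 − 0.41022×23 + 0.007991×23² − 7.7774×10⁻⁵×23³ = 8.498 mg/L.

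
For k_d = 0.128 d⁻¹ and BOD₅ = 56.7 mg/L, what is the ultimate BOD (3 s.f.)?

BOD₅ = L₀(1 − e^(−5k_d)) ⇒ L₀ = BOD₅ / (1 − e^(−5×0.128))
= 56.7 / (1 − 0.5273) = 56.7 / 0.4727 = 119.9 mg/L.

L₀ ≈ 120 mg/L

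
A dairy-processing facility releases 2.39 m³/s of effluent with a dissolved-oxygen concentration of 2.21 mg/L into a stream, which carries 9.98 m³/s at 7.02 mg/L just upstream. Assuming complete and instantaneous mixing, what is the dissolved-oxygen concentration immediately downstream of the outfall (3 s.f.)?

6.09 mg/L

Flow-weighted mixing: C = (Q_r C_r + Q_w C_w)/(Q_r + Q_w)
= (9.98×7.02 + 2.39×2.21)/(9.98 + 2.39) = 75.34/12.37 = 6.091 mg/L.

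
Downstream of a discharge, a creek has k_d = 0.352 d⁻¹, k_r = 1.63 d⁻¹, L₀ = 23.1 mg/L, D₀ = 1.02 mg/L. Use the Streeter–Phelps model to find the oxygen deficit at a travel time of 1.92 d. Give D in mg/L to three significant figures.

D ≈ 3.00 mg/L

k_d L₀/(k_r−k_d) = 0.352×23.1/(1.63−0.352) = 8.131/1.278 = 6.362 mg/L.
e^(−k_d t) = e^(−0.352×1.920) = 0.5087; e^(−k_r t) = e^(−1.63×1.920) = 0.04374.
D = 6.362 × (0.5087 − 0.04374) + 1.02 × 0.04374 = 2.958 + 0.04461 = 3.003 mg/L.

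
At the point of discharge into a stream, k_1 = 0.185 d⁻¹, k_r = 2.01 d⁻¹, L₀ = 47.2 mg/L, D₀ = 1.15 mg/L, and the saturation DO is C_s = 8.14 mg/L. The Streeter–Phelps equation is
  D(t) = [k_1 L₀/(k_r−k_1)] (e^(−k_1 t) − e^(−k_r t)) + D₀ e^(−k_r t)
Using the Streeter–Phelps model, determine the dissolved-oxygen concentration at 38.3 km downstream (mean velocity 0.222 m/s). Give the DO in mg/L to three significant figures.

DO ≈ 4.90 mg/L

Travel time t = x/v = 38.3 km / (0.222 m/s) = 38300 m / 0.222 m/s = 172500 s = 1.997 d.
k_1 L₀/(k_r−k_1) = 0.185×47.2/(2.01−0.185) = 8.732/1.825 = 4.785 mg/L.
e^(−k_1 t) = e^(−0.185×1.997) = 0.6911; e^(−k_r t) = e^(−2.01×1.997) = 0.01807.
D = 4.785 × (0.6911 − 0.01807) + 1.15 × 0.01807 = 3.220 + 0.02078 = 3.241 mg/L.
DO = C_s − D = 8.14 − 3.241 = 4.899 mg/L.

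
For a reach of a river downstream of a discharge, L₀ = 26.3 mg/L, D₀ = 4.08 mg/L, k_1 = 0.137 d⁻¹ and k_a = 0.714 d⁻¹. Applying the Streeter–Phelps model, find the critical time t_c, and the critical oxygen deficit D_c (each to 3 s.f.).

t_c ≈ 1.02 d; D_c ≈ 4.39 mg/L

With k_a/k_1 = 5.212 and 1 − D₀(k_a−k_1)/(k_1 L₀) = 0.3466,
t_c = ln(5.212 × 0.3466) / (0.714 − 0.137) = ln(1.807) / 0.5770 = 0.5914/0.5770 = 1.025 d.
L(t_c) = L₀ e^(−k_1 t_c) = 26.3 × 0.8690 = 22.85 mg/L, and at the critical point k_a D_c = k_1 L, so D_c = (0.137/0.714) × 22.85 = 4.385 mg/L.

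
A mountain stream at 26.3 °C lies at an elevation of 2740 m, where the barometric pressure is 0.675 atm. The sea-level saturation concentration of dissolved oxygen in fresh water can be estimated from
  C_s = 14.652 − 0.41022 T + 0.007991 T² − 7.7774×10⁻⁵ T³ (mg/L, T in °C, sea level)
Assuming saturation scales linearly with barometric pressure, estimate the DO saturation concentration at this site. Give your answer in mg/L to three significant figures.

At sea level: C_s = 14.652 − 0.41022×26.3 + 0.007991×26.3² − 7.7774×10⁻⁵×26.3³ = 7.976 mg/L.
Pressure correction: C_s' = 7.976 × 0.675 = 5.384 mg/L.

C_s ≈ 5.38 mg/L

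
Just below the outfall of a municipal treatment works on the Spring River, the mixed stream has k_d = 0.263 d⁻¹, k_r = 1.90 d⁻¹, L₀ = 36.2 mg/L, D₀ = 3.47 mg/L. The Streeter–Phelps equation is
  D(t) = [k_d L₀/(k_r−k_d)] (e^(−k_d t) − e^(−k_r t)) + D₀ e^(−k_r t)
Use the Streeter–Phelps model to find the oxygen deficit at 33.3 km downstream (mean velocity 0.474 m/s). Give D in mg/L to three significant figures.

D ≈ 4.20 mg/L

Travel time t = x/v = 33.3 km / (0.474 m/s) = 33300 m / 0.474 m/s = 70250 s = 0.8131 d.
k_d L₀/(k_r−k_d) = 0.263×36.2/(1.90−0.263) = 9.521/1.637 = 5.816 mg/L.
e^(−k_d t) = e^(−0.263×0.8131) = 0.8075; e^(−k_r t) = e^(−1.90×0.8131) = 0.2133.
D = 5.816 × (0.8075 − 0.2133) + 3.47 × 0.2133 = 3.455 + 0.7403 = 4.196 mg/L.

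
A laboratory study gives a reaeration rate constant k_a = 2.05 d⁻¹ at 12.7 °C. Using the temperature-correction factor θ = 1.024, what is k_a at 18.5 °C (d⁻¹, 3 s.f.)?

k_a(T₂) = k_a(T₁) · θ^(T₂−T₁) = 2.05 × 1.024^(18.5−12.7)
= 2.05 × 1.024^5.80 = 2.05 × 1.147 = 2.352 d⁻¹.

k_a ≈ 2.35 d⁻¹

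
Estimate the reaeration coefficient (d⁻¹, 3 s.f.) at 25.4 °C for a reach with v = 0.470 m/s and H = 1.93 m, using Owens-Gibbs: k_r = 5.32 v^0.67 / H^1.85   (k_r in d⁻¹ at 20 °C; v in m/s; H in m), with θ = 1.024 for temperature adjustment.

k_r(20) = 5.32 × 0.470^0.67 / 1.93^1.85 = 5.32 × 0.6030 / 3.375 = 0.9505 d⁻¹.
k_r(25.4) = 0.9505 × 1.024^(25.4−20) = 0.9505 × 1.137 = 1.080 d⁻¹.

k_r ≈ 1.08 d⁻¹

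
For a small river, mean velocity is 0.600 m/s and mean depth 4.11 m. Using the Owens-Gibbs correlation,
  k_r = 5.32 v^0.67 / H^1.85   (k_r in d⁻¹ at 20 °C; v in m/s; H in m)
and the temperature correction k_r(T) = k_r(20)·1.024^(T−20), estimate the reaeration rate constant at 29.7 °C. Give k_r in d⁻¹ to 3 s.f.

k_r ≈ 0.348 d⁻¹

k_r(20) = 5.32 × 0.600^0.67 / 4.11^1.85 = 5.32 × 0.7102 / 13.66 = 0.2765 d⁻¹.
k_r(29.7) = 0.2765 × 1.024^(29.7−20) = 0.2765 × 1.259 = 0.3480 d⁻¹.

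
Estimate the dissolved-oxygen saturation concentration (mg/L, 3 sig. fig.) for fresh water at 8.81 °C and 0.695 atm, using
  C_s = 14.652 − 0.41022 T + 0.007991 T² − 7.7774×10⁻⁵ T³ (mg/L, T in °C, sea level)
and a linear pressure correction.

C_s ≈ 8.07 mg/L

At sea level: C_s = 14.652 − 0.41022×8.81 + 0.007991×8.81² − 7.7774×10⁻⁵×8.81³ = 11.61 mg/L.
Pressure correction: C_s' = 11.61 × 0.695 = 8.065 mg/L.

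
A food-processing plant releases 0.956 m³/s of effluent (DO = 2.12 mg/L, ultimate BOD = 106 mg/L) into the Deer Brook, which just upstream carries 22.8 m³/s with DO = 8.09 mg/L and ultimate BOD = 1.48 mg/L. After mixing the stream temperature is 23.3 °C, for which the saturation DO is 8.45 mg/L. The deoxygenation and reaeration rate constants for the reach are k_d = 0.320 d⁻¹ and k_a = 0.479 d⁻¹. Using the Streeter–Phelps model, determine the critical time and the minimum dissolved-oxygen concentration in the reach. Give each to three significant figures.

t_c ≈ 2.20 d; minimum DO ≈ 6.57 mg/L

Mixed DO = (22.8×8.09 + 0.956×2.12)/(22.8+0.956) = 186.5/23.76 = 7.850 mg/L.
Mixed L₀ = (22.8×1.48 + 0.956×106)/(23.76) = 135.1/23.76 = 5.686 mg/L.
Initial deficit D₀ = C_s − DO₀ = 8.45 − 7.850 = 0.6002 mg/L.
t_c = (1/0.1590) ln[(0.479/0.320)(1 − 0.6002×0.1590/(0.320×5.686))] = 6.289 × ln(1.418) = 2.198 d.
D_c = (0.320/0.479) × 5.686 × e^(−0.320×2.198) = 0.6681 × 5.686 × 0.4949 = 1.880 mg/L.
Minimum DO = 8.45 − 1.880 = 6.570 mg/L.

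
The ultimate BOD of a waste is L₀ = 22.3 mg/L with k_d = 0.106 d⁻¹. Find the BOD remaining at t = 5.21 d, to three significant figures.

L_t = L₀ e^(−k_d t) = 22.3 × e^(−0.106×5.21) = 22.3 × 0.5756 = 12.84 mg/L.

L ≈ 12.8 mg/L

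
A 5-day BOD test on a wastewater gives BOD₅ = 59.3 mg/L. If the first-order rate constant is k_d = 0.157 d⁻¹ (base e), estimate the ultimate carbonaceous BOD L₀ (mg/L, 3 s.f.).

BOD₅ = L₀(1 − e^(−5k_d)) ⇒ L₀ = BOD₅ / (1 − e^(−5×0.157))
= 59.3 / (1 − 0.4561) = 59.3 / 0.5439 = 109.0 mg/L.

L₀ ≈ 109 mg/L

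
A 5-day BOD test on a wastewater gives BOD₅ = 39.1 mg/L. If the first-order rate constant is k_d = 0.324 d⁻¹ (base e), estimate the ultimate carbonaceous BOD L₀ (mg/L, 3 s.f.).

L₀ ≈ 48.7 mg/L

BOD₅ = L₀(1 − e^(−5k_d)) ⇒ L₀ = BOD₅ / (1 − e^(−5×0.324))
= 39.1 / (1 − 0.1979) = 39.1 / 0.8021 = 48.75 mg/L.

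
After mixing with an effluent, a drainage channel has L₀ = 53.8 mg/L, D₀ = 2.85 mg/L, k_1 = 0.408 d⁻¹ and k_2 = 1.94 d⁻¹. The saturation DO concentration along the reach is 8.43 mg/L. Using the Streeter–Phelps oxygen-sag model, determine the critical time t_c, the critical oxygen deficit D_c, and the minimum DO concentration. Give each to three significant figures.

t_c ≈ 0.873 d; D_c ≈ 7.92 mg/L; min DO ≈ 0.506 mg/L

With k_2/k_1 = 4.755 and 1 − D₀(k_2−k_1)/(k_1 L₀) = 0.8011,
t_c = ln(4.755 × 0.8011) / (1.94 − 0.408) = ln(3.809) / 1.532 = 1.337/1.532 = 0.8730 d.
L(t_c) = L₀ e^(−k_1 t_c) = 53.8 × 0.7004 = 37.68 mg/L, and at the critical point k_2 D_c = k_1 L, so D_c = (0.408/1.94) × 37.68 = 7.924 mg/L.
Minimum DO = C_s − D_c = 8.43 − 7.924 = 0.5058 mg/L.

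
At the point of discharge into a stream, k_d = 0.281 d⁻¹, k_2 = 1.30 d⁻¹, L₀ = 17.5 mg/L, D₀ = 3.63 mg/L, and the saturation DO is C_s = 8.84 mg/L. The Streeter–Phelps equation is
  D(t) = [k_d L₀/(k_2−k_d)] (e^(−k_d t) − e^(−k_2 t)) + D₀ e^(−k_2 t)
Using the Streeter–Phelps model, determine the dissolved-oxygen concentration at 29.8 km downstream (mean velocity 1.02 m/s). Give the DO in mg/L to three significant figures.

DO ≈ 5.22 mg/L

Travel time t = x/v = 29.8 km / (1.02 m/s) = 29800 m / 1.02 m/s = 29220 s = 0.3381 d.
k_d L₀/(k_2−k_d) = 0.281×17.5/(1.30−0.281) = 4.918/1.019 = 4.826 mg/L.
e^(−k_d t) = e^(−0.281×0.3381) = 0.9094; e^(−k_2 t) = e^(−1.30×0.3381) = 0.6443.
D = 4.826 × (0.9094 − 0.6443) + 3.63 × 0.6443 = 1.279 + 2.339 = 3.618 mg/L.
DO = C_s − D = 8.84 − 3.618 = 5.222 mg/L.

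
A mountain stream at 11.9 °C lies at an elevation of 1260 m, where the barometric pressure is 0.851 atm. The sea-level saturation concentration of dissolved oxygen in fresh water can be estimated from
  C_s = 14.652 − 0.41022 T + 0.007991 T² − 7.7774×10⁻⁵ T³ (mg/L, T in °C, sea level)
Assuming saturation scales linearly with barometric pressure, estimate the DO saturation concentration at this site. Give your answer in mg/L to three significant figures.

C_s ≈ 9.17 mg/L

At sea level: C_s = 14.652 − 0.41022×11.9 + 0.007991×11.9² − 7.7774×10⁻⁵×11.9³ = 10.77 mg/L.
Pressure correction: C_s' = 10.77 × 0.851 = 9.166 mg/L.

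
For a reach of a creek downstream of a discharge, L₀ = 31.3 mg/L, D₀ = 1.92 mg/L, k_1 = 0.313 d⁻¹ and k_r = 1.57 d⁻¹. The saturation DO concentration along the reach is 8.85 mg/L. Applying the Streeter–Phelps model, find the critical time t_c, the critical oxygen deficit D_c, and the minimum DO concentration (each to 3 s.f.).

t_c ≈ 1.06 d; D_c ≈ 4.48 mg/L; min DO ≈ 4.37 mg/L

With k_r/k_1 = 5.016 and 1 − D₀(k_r−k_1)/(k_1 L₀) = 0.7537,
t_c = ln(5.016 × 0.7537) / (1.57 − 0.313) = ln(3.780) / 1.257 = 1.330/1.257 = 1.058 d.
D_c = (k_1/k_r) L₀ e^(−k_1 t_c) = (0.313/1.57) × 31.3 × e^(−0.313×1.058) = 0.1994 × 31.3 × 0.7181 = 4.481 mg/L.
Minimum DO = C_s − D_c = 8.85 − 4.481 = 4.369 mg/L.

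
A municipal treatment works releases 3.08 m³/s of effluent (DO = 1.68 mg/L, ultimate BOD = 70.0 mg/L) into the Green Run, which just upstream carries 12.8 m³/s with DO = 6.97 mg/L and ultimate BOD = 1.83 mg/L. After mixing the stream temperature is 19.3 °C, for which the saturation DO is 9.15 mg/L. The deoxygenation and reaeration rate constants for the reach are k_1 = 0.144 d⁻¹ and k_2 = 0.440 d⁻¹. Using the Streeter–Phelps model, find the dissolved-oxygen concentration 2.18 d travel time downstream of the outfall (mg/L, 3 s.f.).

Mixed DO = (12.8×6.97 + 3.08×1.68)/(12.8+3.08) = 94.39/15.88 = 5.944 mg/L.
Mixed L₀ = (12.8×1.83 + 3.08×70.0)/(15.88) = 239.0/15.88 = 15.05 mg/L.
Initial deficit D₀ = C_s − DO₀ = 9.15 − 5.944 = 3.206 mg/L.
D(2.18) = [0.144×15.05/(0.440−0.144)](e^(−0.144×2.18) − e^(−0.440×2.18)) + 3.206 e^(−0.440×2.18)
= 7.323 × (0.7306 − 0.3832) + 3.206 × 0.3832 = 3.772 mg/L.
DO = 9.15 − 3.772 = 5.378 mg/L.

DO ≈ 5.38 mg/L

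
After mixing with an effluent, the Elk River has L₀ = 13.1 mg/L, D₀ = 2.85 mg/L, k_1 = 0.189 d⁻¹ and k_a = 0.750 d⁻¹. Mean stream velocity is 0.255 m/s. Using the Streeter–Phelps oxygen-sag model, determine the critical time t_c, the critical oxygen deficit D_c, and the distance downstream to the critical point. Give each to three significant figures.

t_c ≈ 0.607 d; D_c ≈ 2.94 mg/L; x_c ≈ 13.4 km

t_c = [1/(k_a−k_1)] ln[(k_a/k_1)(1 − D₀(k_a−k_1)/(k_1 L₀))]
= [1/(0.750−0.189)] ln[(0.750/0.189)(1 − 2.85×0.5610/(0.189×13.1))]
= (1/0.5610) ln[3.968 × 0.3542] = 1.783 × ln(1.406) = 1.783 × 0.3405 = 0.6070 d.
D_c = (k_1/k_a) L₀ e^(−k_1 t_c) = (0.189/0.750) × 13.1 × e^(−0.189×0.6070) = 0.2520 × 13.1 × 0.8916 = 2.943 mg/L.
x_c = v t_c = 0.255 m/s × 0.6070 d × 86400 s/d = 13370 m ≈ 13.4 km.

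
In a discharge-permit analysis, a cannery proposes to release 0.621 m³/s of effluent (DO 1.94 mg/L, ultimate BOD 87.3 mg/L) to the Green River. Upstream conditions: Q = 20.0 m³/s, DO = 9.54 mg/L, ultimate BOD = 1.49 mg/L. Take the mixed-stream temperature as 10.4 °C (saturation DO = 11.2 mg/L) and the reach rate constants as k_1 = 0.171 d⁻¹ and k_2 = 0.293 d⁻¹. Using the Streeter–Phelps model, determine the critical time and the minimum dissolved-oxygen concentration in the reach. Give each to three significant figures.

Mixed DO = (20.0×9.54 + 0.621×1.94)/(20.0+0.621) = 192.0/20.62 = 9.311 mg/L.
Mixed L₀ = (20.0×1.49 + 0.621×87.3)/(20.62) = 84.01/20.62 = 4.074 mg/L.
Initial deficit D₀ = C_s − DO₀ = 11.2 − 9.311 = 1.889 mg/L.
t_c = (1/0.1220) ln[(0.293/0.171)(1 − 1.889×0.1220/(0.171×4.074))] = 8.197 × ln(1.147) = 1.122 d.
D_c = (0.171/0.293) × 4.074 × e^(−0.171×1.122) = 0.5836 × 4.074 × 0.8254 = 1.963 mg/L.
Minimum DO = 11.2 − 1.963 = 9.237 mg/L.

t_c ≈ 1.12 d; minimum DO ≈ 9.24 mg/L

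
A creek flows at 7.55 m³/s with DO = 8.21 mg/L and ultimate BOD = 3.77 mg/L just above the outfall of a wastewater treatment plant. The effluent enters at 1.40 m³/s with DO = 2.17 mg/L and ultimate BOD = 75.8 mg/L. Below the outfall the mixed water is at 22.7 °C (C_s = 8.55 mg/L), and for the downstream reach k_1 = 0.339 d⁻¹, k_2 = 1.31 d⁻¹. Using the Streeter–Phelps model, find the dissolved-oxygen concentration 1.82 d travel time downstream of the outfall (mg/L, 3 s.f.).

Mixed DO = (7.55×8.21 + 1.40×2.17)/(7.55+1.40) = 65.02/8.950 = 7.265 mg/L.
Mixed L₀ = (7.55×3.77 + 1.40×75.8)/(8.950) = 134.6/8.950 = 15.04 mg/L.
Initial deficit D₀ = C_s − DO₀ = 8.55 − 7.265 = 1.285 mg/L.
D(1.82) = [0.339×15.04/(1.31−0.339)](e^(−0.339×1.82) − e^(−1.31×1.82)) + 1.285 e^(−1.31×1.82)
= 5.250 × (0.5396 − 0.09216) + 1.285 × 0.09216 = 2.467 mg/L.
DO = 8.55 − 2.467 = 6.083 mg/L.

DO ≈ 6.08 mg/L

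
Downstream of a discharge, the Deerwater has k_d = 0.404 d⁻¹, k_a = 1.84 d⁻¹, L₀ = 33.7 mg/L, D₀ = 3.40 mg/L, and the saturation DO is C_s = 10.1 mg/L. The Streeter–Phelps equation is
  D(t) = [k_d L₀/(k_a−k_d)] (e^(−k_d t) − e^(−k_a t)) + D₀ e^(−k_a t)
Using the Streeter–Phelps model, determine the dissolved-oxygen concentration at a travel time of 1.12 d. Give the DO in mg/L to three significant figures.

k_d L₀/(k_a−k_d) = 0.404×33.7/(1.84−0.404) = 13.61/1.436 = 9.481 mg/L.
e^(−k_d t) = e^(−0.404×1.120) = 0.6360; e^(−k_a t) = e^(−1.84×1.120) = 0.1274.
D = 9.481 × (0.6360 − 0.1274) + 3.40 × 0.1274 = 4.823 + 0.4330 = 5.256 mg/L.
DO = C_s − D = 10.1 − 5.256 = 4.844 mg/L.

DO ≈ 4.84 mg/L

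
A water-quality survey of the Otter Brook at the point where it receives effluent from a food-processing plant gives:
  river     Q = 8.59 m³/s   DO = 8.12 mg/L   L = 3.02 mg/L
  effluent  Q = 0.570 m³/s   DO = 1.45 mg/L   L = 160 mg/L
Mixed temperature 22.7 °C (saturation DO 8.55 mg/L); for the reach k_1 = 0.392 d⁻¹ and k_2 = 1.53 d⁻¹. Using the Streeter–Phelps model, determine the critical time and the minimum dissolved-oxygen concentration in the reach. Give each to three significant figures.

Mixed DO = (8.59×8.12 + 0.570×1.45)/(8.59+0.570) = 70.58/9.160 = 7.705 mg/L.
Mixed L₀ = (8.59×3.02 + 0.570×160)/(9.160) = 117.1/9.160 = 12.79 mg/L.
Initial deficit D₀ = C_s − DO₀ = 8.55 − 7.705 = 0.8451 mg/L.
t_c = (1/1.138) ln[(1.53/0.392)(1 − 0.8451×1.138/(0.392×12.79))] = 0.8787 × ln(3.154) = 1.009 d.
D_c = (0.392/1.53) × 12.79 × e^(−0.392×1.009) = 0.2562 × 12.79 × 0.6732 = 2.206 mg/L.
Minimum DO = 8.55 − 2.206 = 6.344 mg/L.

t_c ≈ 1.01 d; minimum DO ≈ 6.34 mg/L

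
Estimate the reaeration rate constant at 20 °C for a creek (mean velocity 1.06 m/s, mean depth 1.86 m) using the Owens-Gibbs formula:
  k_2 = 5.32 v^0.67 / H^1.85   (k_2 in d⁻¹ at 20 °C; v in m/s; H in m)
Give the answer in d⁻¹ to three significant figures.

k_2 = 5.32 × 1.06^0.67 / 1.86^1.85 = 5.32 × 1.040 / 3.152 = 1.755 d⁻¹.

k_2 ≈ 1.75 d⁻¹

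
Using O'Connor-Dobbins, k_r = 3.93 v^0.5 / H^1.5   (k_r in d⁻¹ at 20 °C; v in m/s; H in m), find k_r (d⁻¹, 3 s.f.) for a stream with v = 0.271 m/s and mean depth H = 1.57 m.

k_r = 3.93 × 0.271^0.5 / 1.57^1.5 = 3.93 × 0.5206 / 1.967 = 1.040 d⁻¹.

k_r ≈ 1.04 d⁻¹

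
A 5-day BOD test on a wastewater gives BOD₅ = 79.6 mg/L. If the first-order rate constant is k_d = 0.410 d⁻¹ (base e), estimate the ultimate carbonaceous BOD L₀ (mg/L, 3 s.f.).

BOD₅ = L₀(1 − e^(−5k_d)) ⇒ L₀ = BOD₅ / (1 − e^(−5×0.410))
= 79.6 / (1 − 0.1287) = 79.6 / 0.8713 = 91.36 mg/L.

L₀ ≈ 91.4 mg/L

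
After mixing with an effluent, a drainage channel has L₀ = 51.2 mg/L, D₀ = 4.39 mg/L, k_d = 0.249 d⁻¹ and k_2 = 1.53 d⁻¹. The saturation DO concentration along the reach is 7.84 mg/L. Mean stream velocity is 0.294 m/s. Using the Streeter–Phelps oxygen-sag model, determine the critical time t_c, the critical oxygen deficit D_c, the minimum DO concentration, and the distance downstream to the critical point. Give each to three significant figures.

t_c ≈ 0.963 d; D_c ≈ 6.56 mg/L; min DO ≈ 1.28 mg/L; x_c ≈ 24.5 km

t_c = [1/(k_2−k_d)] ln[(k_2/k_d)(1 − D₀(k_2−k_d)/(k_d L₀))]
= [1/(1.53−0.249)] ln[(1.53/0.249)(1 − 4.39×1.281/(0.249×51.2))]
= (1/1.281) ln[6.145 × 0.5589] = 0.7806 × ln(3.434) = 0.7806 × 1.234 = 0.9631 d.
L(t_c) = L₀ e^(−k_d t_c) = 51.2 × 0.7868 = 40.28 mg/L, and at the critical point k_2 D_c = k_d L, so D_c = (0.249/1.53) × 40.28 = 6.556 mg/L.
Minimum DO = C_s − D_c = 7.84 − 6.556 = 1.284 mg/L.
x_c = v t_c = 0.294 m/s × 0.9631 d × 86400 s/d = 24470 m ≈ 24.5 km.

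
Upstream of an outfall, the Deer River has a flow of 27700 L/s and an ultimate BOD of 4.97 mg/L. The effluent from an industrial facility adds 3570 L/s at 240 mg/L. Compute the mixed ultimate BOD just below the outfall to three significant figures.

31.8 mg/L

Flow-weighted mixing: C = (Q_r C_r + Q_w C_w)/(Q_r + Q_w)
= (27700×4.97 + 3570×240)/(27700 + 3570) = 994500/31270 = 31.80 mg/L.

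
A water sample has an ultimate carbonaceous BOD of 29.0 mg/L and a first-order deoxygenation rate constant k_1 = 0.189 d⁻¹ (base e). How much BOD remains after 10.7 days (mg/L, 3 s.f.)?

L ≈ 3.84 mg/L

L_t = L₀ e^(−k_1 t) = 29.0 × e^(−0.189×10.7) = 29.0 × 0.1324 = 3.838 mg/L.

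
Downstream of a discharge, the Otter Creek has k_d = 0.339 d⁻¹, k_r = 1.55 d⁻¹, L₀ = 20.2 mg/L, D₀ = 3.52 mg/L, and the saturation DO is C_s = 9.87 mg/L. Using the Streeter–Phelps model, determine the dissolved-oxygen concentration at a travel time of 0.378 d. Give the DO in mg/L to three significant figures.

k_d L₀/(k_r−k_d) = 0.339×20.2/(1.55−0.339) = 6.848/1.211 = 5.655 mg/L.
e^(−k_d t) = e^(−0.339×0.3780) = 0.8797; e^(−k_r t) = e^(−1.55×0.3780) = 0.5566.
D = 5.655 × (0.8797 − 0.5566) + 3.52 × 0.5566 = 1.827 + 1.959 = 3.786 mg/L.
DO = C_s − D = 9.87 − 3.786 = 6.084 mg/L.

DO ≈ 6.08 mg/L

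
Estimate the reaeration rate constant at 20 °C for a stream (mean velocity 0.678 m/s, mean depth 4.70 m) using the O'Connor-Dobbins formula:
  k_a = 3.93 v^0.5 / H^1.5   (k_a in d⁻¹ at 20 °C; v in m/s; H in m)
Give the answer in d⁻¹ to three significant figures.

k_a = 3.93 × 0.678^0.5 / 4.70^1.5 = 3.93 × 0.8234 / 10.19 = 0.3176 d⁻¹.

k_a ≈ 0.318 d⁻¹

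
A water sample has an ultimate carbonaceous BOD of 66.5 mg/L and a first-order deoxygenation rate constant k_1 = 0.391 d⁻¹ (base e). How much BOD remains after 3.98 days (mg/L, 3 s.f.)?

L ≈ 14.0 mg/L

L_t = L₀ e^(−k_1 t) = 66.5 × e^(−0.391×3.98) = 66.5 × 0.2109 = 14.03 mg/L.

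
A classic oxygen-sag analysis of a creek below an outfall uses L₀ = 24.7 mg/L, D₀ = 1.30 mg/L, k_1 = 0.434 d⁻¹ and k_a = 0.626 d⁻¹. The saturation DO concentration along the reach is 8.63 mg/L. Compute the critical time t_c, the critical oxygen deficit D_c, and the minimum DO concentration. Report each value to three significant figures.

At the critical point dD/dt = 0, so k_1 L₀ e^(−k_1 t) = k_a D. Substituting D(t) from the Streeter–Phelps equation and solving for t gives
t_c = ln[(k_a/k_1)(1 − D₀(k_a−k_1)/(k_1 L₀))] / (k_a−k_1).
Here k_a−k_1 = 0.1920 d⁻¹ and 1 − D₀(k_a−k_1)/(k_1 L₀) = 1 − 1.30×0.1920/(0.434×24.7) = 0.9767, so
t_c = ln(1.442 × 0.9767) / 0.1920 = 0.3427 / 0.1920 = 1.785 d.
D_c = (k_1/k_a) L₀ e^(−k_1 t_c) = (0.434/0.626) × 24.7 × e^(−0.434×1.785) = 0.6933 × 24.7 × 0.4608 = 7.891 mg/L.
Minimum DO = C_s − D_c = 8.63 − 7.891 = 0.7388 mg/L.

t_c ≈ 1.79 d; D_c ≈ 7.89 mg/L; min DO ≈ 0.739 mg/L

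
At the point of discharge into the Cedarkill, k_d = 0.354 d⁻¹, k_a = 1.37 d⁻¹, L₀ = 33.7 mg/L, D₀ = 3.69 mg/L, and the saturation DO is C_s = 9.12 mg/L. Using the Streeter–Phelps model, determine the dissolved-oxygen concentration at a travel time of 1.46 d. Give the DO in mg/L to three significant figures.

DO ≈ 3.21 mg/L

k_d L₀/(k_a−k_d) = 0.354×33.7/(1.37−0.354) = 11.93/1.016 = 11.74 mg/L.
e^(−k_d t) = e^(−0.354×1.460) = 0.5964; e^(−k_a t) = e^(−1.37×1.460) = 0.1353.
D = 11.74 × (0.5964 − 0.1353) + 3.69 × 0.1353 = 5.414 + 0.4993 = 5.913 mg/L.
DO = C_s − D = 9.12 − 5.913 = 3.207 mg/L.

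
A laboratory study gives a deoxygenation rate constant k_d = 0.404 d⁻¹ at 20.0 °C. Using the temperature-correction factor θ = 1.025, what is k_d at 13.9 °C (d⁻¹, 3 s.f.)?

k_d(T₂) = k_d(T₁) · θ^(T₂−T₁) = 0.404 × 1.025^(13.9−20.0)
= 0.404 × 1.025^-6.10 = 0.404 × 0.8602 = 0.3475 d⁻¹.

k_d ≈ 0.348 d⁻¹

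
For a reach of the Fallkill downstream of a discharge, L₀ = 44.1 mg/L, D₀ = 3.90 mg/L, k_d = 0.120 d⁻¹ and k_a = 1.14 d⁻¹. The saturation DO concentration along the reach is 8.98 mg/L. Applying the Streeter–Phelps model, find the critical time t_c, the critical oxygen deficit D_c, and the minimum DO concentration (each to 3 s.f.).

t_c = [1/(k_a−k_d)] ln[(k_a/k_d)(1 − D₀(k_a−k_d)/(k_d L₀))]
= [1/(1.14−0.120)] ln[(1.14/0.120)(1 − 3.90×1.020/(0.120×44.1))]
= (1/1.020) ln[9.500 × 0.2483] = 0.9804 × ln(2.359) = 0.9804 × 0.8582 = 0.8413 d.
D_c = (k_d/k_a) L₀ e^(−k_d t_c) = (0.120/1.14) × 44.1 × e^(−0.120×0.8413) = 0.1053 × 44.1 × 0.9040 = 4.196 mg/L.
Minimum DO = C_s − D_c = 8.98 − 4.196 = 4.784 mg/L.

t_c ≈ 0.841 d; D_c ≈ 4.20 mg/L; min DO ≈ 4.78 mg/L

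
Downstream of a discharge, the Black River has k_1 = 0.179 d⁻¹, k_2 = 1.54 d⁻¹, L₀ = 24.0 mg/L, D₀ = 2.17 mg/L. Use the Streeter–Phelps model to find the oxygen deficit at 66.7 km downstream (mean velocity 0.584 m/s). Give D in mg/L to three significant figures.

D ≈ 2.36 mg/L

Travel time t = x/v = 66.7 km / (0.584 m/s) = 66700 m / 0.584 m/s = 114200 s = 1.322 d.
k_1 L₀/(k_2−k_1) = 0.179×24.0/(1.54−0.179) = 4.296/1.361 = 3.157 mg/L.
e^(−k_1 t) = e^(−0.179×1.322) = 0.7893; e^(−k_2 t) = e^(−1.54×1.322) = 0.1306.
D = 3.157 × (0.7893 − 0.1306) + 2.17 × 0.1306 = 2.079 + 0.2834 = 2.363 mg/L.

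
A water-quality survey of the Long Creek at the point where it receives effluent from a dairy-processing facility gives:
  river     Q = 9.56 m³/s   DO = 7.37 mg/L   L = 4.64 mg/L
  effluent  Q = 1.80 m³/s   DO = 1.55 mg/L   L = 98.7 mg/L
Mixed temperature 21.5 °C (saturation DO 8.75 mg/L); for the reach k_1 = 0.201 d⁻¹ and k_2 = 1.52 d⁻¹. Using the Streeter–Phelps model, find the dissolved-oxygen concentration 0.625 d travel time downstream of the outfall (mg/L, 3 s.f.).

Mixed DO = (9.56×7.37 + 1.80×1.55)/(9.56+1.80) = 73.25/11.36 = 6.448 mg/L.
Mixed L₀ = (9.56×4.64 + 1.80×98.7)/(11.36) = 222.0/11.36 = 19.54 mg/L.
Initial deficit D₀ = C_s − DO₀ = 8.75 − 6.448 = 2.302 mg/L.
D(0.625) = [0.201×19.54/(1.52−0.201)](e^(−0.201×0.625) − e^(−1.52×0.625)) + 2.302 e^(−1.52×0.625)
= 2.978 × (0.8819 − 0.3867) + 2.302 × 0.3867 = 2.365 mg/L.
DO = 8.75 − 2.365 = 6.385 mg/L.

DO ≈ 6.38 mg/L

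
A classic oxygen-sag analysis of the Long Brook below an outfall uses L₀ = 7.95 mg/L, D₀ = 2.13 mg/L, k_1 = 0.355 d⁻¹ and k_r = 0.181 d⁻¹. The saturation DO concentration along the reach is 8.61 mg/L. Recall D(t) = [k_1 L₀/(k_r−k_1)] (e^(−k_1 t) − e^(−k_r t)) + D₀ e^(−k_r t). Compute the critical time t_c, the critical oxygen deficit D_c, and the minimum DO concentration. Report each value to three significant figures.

t_c = [1/(k_r−k_1)] ln[(k_r/k_1)(1 − D₀(k_r−k_1)/(k_1 L₀))]
= [1/(0.181−0.355)] ln[(0.181/0.355)(1 − 2.13×-0.1740/(0.355×7.95))]
= (1/-0.1740) ln[0.5099 × 1.131] = -5.747 × ln(0.5768) = -5.747 × -0.5502 = 3.162 d.
D_c = (k_1/k_r) L₀ e^(−k_1 t_c) = (0.355/0.181) × 7.95 × e^(−0.355×3.162) = 1.961 × 7.95 × 0.3254 = 5.074 mg/L.
Minimum DO = C_s − D_c = 8.61 − 5.074 = 3.536 mg/L.

t_c ≈ 3.16 d; D_c ≈ 5.07 mg/L; min DO ≈ 3.54 mg/L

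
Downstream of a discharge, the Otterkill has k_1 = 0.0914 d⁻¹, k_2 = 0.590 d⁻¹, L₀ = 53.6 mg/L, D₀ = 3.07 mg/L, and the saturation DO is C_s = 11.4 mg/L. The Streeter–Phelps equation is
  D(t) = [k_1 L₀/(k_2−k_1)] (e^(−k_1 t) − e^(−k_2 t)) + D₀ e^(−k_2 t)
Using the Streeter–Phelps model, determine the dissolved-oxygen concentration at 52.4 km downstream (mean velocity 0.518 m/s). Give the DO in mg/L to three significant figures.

Travel time t = x/v = 52.4 km / (0.518 m/s) = 52400 m / 0.518 m/s = 101200 s = 1.171 d.
k_1 L₀/(k_2−k_1) = 0.0914×53.6/(0.590−0.0914) = 4.899/0.4986 = 9.826 mg/L.
e^(−k_1 t) = e^(−0.0914×1.171) = 0.8985; e^(−k_2 t) = e^(−0.590×1.171) = 0.5012.
D = 9.826 × (0.8985 − 0.5012) + 3.07 × 0.5012 = 3.904 + 1.539 = 5.443 mg/L.
DO = C_s − D = 11.4 − 5.443 = 5.957 mg/L.

DO ≈ 5.96 mg/L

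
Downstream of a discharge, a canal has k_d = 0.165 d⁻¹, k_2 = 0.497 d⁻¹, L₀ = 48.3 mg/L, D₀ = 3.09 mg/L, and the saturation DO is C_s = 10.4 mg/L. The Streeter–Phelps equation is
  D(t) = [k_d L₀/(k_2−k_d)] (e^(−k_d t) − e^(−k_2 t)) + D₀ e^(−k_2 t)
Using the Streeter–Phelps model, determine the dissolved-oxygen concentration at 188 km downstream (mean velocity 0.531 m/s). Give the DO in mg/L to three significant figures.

Travel time t = x/v = 188 km / (0.531 m/s) = 188000 m / 0.531 m/s = 354000 s = 4.098 d.
k_d L₀/(k_2−k_d) = 0.165×48.3/(0.497−0.165) = 7.970/0.3320 = 24.00 mg/L.
e^(−k_d t) = e^(−0.165×4.098) = 0.5086; e^(−k_2 t) = e^(−0.497×4.098) = 0.1305.
D = 24.00 × (0.5086 − 0.1305) + 3.09 × 0.1305 = 9.076 + 0.4032 = 9.479 mg/L.
DO = C_s − D = 10.4 − 9.479 = 0.9206 mg/L.

DO ≈ 0.921 mg/L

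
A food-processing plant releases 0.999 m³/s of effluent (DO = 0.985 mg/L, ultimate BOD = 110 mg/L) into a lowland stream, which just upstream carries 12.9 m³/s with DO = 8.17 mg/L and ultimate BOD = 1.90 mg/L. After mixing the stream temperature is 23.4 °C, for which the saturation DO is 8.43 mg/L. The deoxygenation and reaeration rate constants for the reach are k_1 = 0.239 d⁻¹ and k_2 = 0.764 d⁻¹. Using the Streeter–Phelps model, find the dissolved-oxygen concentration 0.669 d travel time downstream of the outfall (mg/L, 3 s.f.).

DO ≈ 6.85 mg/L

Mixed DO = (12.9×8.17 + 0.999×0.985)/(12.9+0.999) = 106.4/13.90 = 7.654 mg/L.
Mixed L₀ = (12.9×1.90 + 0.999×110)/(13.90) = 134.4/13.90 = 9.670 mg/L.
Initial deficit D₀ = C_s − DO₀ = 8.43 − 7.654 = 0.7764 mg/L.
D(0.669) = [0.239×9.670/(0.764−0.239)](e^(−0.239×0.669) − e^(−0.764×0.669)) + 0.7764 e^(−0.764×0.669)
= 4.402 × (0.8522 − 0.5998) + 0.7764 × 0.5998 = 1.577 mg/L.
DO = 8.43 − 1.577 = 6.853 mg/L.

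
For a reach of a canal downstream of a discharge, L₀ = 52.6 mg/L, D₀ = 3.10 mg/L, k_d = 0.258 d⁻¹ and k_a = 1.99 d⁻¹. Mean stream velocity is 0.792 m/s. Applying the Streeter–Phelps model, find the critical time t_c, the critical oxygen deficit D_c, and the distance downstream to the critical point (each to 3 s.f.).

t_c ≈ 0.889 d; D_c ≈ 5.42 mg/L; x_c ≈ 60.8 km

t_c = [1/(k_a−k_d)] ln[(k_a/k_d)(1 − D₀(k_a−k_d)/(k_d L₀))]
= [1/(1.99−0.258)] ln[(1.99/0.258)(1 − 3.10×1.732/(0.258×52.6))]
= (1/1.732) ln[7.713 × 0.6044] = 0.5774 × ln(4.662) = 0.5774 × 1.539 = 0.8888 d.
L(t_c) = L₀ e^(−k_d t_c) = 52.6 × 0.7951 = 41.82 mg/L, and at the critical point k_a D_c = k_d L, so D_c = (0.258/1.99) × 41.82 = 5.422 mg/L.
x_c = v t_c = 0.792 m/s × 0.8888 d × 86400 s/d = 60820 m ≈ 60.8 km.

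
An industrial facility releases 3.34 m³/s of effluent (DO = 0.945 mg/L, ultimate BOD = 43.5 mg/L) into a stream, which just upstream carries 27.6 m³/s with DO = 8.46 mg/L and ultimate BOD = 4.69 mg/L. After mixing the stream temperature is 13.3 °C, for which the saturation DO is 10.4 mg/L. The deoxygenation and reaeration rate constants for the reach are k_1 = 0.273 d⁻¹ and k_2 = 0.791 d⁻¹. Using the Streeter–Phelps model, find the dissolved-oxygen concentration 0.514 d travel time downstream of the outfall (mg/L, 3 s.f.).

Mixed DO = (27.6×8.46 + 3.34×0.945)/(27.6+3.34) = 236.7/30.94 = 7.649 mg/L.
Mixed L₀ = (27.6×4.69 + 3.34×43.5)/(30.94) = 274.7/30.94 = 8.880 mg/L.
Initial deficit D₀ = C_s − DO₀ = 10.4 − 7.649 = 2.751 mg/L.
D(0.514) = [0.273×8.880/(0.791−0.273)](e^(−0.273×0.514) − e^(−0.791×0.514)) + 2.751 e^(−0.791×0.514)
= 4.680 × (0.8691 − 0.6659) + 2.751 × 0.6659 = 2.783 mg/L.
DO = 10.4 − 2.783 = 7.617 mg/L.

DO ≈ 7.62 mg/L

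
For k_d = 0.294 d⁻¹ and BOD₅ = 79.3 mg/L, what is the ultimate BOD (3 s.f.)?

BOD₅ = L₀(1 − e^(−5k_d)) ⇒ L₀ = BOD₅ / (1 − e^(−5×0.294))
= 79.3 / (1 − 0.2299) = 79.3 / 0.7701 = 103.0 mg/L.

L₀ ≈ 103 mg/L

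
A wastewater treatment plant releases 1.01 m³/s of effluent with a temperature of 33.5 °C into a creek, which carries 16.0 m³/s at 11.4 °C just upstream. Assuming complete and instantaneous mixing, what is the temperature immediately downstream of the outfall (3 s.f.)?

Flow-weighted mixing: C = (Q_r C_r + Q_w C_w)/(Q_r + Q_w)
= (16.0×11.4 + 1.01×33.5)/(16.0 + 1.01) = 216.2/17.01 = 12.71 °C.

12.7 °C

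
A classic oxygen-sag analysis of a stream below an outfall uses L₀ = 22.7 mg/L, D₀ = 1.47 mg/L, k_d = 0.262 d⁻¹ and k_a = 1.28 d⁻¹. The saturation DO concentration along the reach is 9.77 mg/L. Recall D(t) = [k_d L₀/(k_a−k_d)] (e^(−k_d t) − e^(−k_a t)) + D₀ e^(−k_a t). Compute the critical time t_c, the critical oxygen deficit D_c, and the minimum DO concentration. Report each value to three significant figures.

t_c = [1/(k_a−k_d)] ln[(k_a/k_d)(1 − D₀(k_a−k_d)/(k_d L₀))]
= [1/(1.28−0.262)] ln[(1.28/0.262)(1 − 1.47×1.018/(0.262×22.7))]
= (1/1.018) ln[4.885 × 0.7484] = 0.9823 × ln(3.656) = 0.9823 × 1.296 = 1.274 d.
D_c = (k_d/k_a) L₀ e^(−k_d t_c) = (0.262/1.28) × 22.7 × e^(−0.262×1.274) = 0.2047 × 22.7 × 0.7163 = 3.328 mg/L.
Minimum DO = C_s − D_c = 9.77 − 3.328 = 6.442 mg/L.

t_c ≈ 1.27 d; D_c ≈ 3.33 mg/L; min DO ≈ 6.44 mg/L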